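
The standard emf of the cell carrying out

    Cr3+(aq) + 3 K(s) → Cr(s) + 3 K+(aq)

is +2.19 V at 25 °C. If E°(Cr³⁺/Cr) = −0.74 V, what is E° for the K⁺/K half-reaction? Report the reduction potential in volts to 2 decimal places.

−2.93 V

In the reaction as written the Cr³⁺/Cr couple is reduced (cathode) and K⁺/K is oxidized (anode), so E°cell = E°(Cr³⁺/Cr) − E°(K⁺/K).
E°(K⁺/K) = E°(cathode) − E°cell = −0.74 − (+2.19) = −2.93 V.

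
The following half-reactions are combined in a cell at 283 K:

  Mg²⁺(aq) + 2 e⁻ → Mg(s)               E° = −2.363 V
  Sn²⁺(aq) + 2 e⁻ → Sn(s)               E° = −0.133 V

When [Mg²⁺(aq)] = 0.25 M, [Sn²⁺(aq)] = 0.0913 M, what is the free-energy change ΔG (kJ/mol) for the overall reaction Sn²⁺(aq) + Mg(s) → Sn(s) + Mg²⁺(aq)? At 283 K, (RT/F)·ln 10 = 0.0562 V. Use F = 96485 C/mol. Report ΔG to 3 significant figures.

With Sn²⁺/Sn reduced at the cathode, E°cell = −0.133 − (−2.363) = +2.230 V and n = 2.
Q = [Mg²⁺(aq)] / [Sn²⁺(aq)] = 2.74, so log Q = 0.437 and E = +2.230 − (0.0562/2)(0.437) = +2.2177 V.
ΔG = −nFE = −(2)(96485)(+2.2177) J/mol = −428 kJ/mol.

−428 kJ/mol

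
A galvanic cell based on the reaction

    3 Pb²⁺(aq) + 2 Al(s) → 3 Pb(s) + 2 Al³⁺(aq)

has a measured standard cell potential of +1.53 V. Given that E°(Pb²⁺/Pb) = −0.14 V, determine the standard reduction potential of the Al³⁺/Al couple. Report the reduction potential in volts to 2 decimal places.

−1.67 V

In the reaction as written the Pb²⁺/Pb couple is reduced (cathode) and Al³⁺/Al is oxidized (anode), so E°cell = E°(Pb²⁺/Pb) − E°(Al³⁺/Al).
E°(Al³⁺/Al) = E°(cathode) − E°cell = −0.14 − (+1.53) = −1.67 V.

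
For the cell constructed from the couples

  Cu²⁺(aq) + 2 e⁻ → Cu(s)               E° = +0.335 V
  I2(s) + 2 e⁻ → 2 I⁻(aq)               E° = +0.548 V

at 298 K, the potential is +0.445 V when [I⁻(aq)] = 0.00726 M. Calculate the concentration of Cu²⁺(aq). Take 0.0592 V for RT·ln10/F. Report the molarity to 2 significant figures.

0.00028 M

I₂/I⁻ is the cathode (higher E°); E°cell = +0.548 − (+0.335) = +0.213 V with n = 2.
Rearranging E = E° − (0.0592/n)·log Q gives log Q = 2(+0.213 − (+0.445))/0.0592 = −7.838.
The balanced reaction is I2(s) + Cu(s) → 2 I⁻(aq) + Cu²⁺(aq), so Q = [I⁻(aq)]^2·[Cu²⁺(aq)].
Substituting the known concentrations and solving, log [Cu²⁺(aq)] = −3.560 and [Cu²⁺(aq)] = 0.00028 M.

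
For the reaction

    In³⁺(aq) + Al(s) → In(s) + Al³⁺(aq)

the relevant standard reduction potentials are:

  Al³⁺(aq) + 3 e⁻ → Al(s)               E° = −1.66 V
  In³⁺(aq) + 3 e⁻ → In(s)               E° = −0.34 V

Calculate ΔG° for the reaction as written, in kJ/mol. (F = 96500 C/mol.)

In the reaction as written In³⁺(aq) is reduced, so the In³⁺/In couple is the cathode and Al³⁺/Al is the anode.
E°cell = −0.34 − (−1.66) = +1.32 V; balancing electrons gives n = 3.
ΔG° = −nFE°cell = −(3)(96500)(+1.32) J/mol = −382 kJ/mol.

−382 kJ/mol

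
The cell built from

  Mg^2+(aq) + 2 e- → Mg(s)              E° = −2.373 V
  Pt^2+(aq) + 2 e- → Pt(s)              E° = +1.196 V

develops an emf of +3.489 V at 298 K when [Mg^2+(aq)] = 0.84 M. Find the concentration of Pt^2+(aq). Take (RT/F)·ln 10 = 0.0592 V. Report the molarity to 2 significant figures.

With Pt²⁺/Pt at the cathode and Mg²⁺/Mg at the anode, E°cell = +1.196 − (−2.373) = +3.569 V (n = 2).
From the Nernst equation, log Q = n(E° − E)/0.0592 = 2·(+3.569 − (+3.489))/0.0592 = 2.703.
The balanced reaction is Pt^2+(aq) + Mg(s) → Pt(s) + Mg^2+(aq), so Q = [Mg^2+(aq)] / [Pt^2+(aq)].
Isolating [Pt^2+(aq)] in Q = 10^{2.703} yields log [Pt^2+(aq)] = −2.779, i.e. 0.0017 M.

0.0017 M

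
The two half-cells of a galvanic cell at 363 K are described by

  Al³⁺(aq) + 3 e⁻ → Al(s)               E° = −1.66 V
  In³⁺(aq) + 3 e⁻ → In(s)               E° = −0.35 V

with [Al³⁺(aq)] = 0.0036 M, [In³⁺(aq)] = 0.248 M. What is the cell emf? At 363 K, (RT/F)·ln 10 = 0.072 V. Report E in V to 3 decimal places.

In³⁺/In is reduced (cathode, E° = −0.35 V) and Al³⁺/Al is oxidized (anode).
E°cell = E°cat − E°an = −0.35 − (−1.66) = +1.31 V; n = 3.
The balanced reaction is In³⁺(aq) + Al(s) → In(s) + Al³⁺(aq), so Q = [Al³⁺(aq)] / [In³⁺(aq)] = 0.0145 and log Q = −1.838.
By the Nernst equation, E = +1.31 − (0.072/3)·(−1.838) = +1.354 V.

+1.354 V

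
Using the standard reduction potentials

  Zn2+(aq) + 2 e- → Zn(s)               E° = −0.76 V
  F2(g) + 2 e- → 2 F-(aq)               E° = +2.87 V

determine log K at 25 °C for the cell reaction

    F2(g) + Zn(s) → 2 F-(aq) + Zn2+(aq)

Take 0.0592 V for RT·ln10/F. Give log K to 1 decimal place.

log K = 122.6

The F₂/F⁻ couple is reduced (cathode); E°cell = +2.87 − (−0.76) = +3.63 V with n = 2.
At equilibrium E = 0, so log K = nE°cell / 0.0592 = (2)(+3.63) / 0.0592 = 122.6.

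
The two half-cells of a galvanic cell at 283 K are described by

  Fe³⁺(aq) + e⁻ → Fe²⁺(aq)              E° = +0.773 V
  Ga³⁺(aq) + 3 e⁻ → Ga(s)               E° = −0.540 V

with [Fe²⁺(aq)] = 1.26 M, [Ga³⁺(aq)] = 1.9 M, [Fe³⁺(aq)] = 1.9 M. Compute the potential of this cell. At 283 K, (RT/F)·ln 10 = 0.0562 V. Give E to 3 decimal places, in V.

+1.318 V

Since E°(Fe³⁺/Fe²⁺) > E°(Ga³⁺/Ga), Fe³⁺/Fe²⁺ serves as the cathode.
The standard potential is +0.773 − (−0.540) = +1.313 V and the balanced reaction transfers n = 3 electrons.
Balancing gives 3 Fe³⁺(aq) + Ga(s) → 3 Fe²⁺(aq) + Ga³⁺(aq); hence Q = ([Fe²⁺(aq)]^3·[Ga³⁺(aq)]) / [Fe³⁺(aq)]^3 = 0.554 (log Q = −0.256).
Applying E = E° − (RT ln10/nF)·log Q gives +1.313 − (0.0562/3)(−0.256) = +1.318 V.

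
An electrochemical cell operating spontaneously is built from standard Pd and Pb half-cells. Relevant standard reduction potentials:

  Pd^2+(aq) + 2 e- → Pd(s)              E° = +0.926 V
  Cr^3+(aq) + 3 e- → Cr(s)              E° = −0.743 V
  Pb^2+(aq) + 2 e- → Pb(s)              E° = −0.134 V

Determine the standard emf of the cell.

+1.060 V

The Pd²⁺/Pd couple has the higher E°, so Pd ion is reduced (cathode) and Pb is oxidized (anode).
E°cell = E°(cathode) − E°(anode) = +0.926 − (−0.134) = +1.060 V.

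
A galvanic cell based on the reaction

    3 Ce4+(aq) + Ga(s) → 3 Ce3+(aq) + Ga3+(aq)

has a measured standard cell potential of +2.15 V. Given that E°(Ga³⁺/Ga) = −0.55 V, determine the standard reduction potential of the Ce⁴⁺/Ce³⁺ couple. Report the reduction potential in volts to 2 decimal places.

In the reaction as written the Ce⁴⁺/Ce³⁺ couple is reduced (cathode) and Ga³⁺/Ga is oxidized (anode), so E°cell = E°(Ce⁴⁺/Ce³⁺) − E°(Ga³⁺/Ga).
E°(Ce⁴⁺/Ce³⁺) = E°cell + E°(anode) = +2.15 + (−0.55) = +1.60 V.

+1.60 V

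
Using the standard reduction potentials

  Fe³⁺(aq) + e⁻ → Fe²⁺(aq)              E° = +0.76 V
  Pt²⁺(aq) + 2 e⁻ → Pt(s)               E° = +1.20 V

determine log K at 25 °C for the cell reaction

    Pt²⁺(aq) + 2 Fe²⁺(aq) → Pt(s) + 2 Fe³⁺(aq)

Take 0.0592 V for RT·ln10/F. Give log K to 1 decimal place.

log K = 14.9

The Pt²⁺/Pt couple is reduced (cathode); E°cell = +1.20 − (+0.76) = +0.44 V with n = 2.
At equilibrium E = 0, so log K = nE°cell / 0.0592 = (2)(+0.44) / 0.0592 = 14.9.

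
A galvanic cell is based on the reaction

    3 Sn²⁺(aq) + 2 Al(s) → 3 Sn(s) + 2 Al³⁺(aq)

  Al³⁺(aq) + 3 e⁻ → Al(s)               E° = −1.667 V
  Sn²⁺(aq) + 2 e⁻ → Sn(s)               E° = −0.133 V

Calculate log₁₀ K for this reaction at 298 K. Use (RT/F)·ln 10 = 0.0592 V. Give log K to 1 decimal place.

log K = 155.5

The Sn²⁺/Sn couple is reduced (cathode); E°cell = −0.133 − (−1.667) = +1.534 V with n = 6.
At equilibrium E = 0, so log K = nE°cell / 0.0592 = (6)(+1.534) / 0.0592 = 155.5.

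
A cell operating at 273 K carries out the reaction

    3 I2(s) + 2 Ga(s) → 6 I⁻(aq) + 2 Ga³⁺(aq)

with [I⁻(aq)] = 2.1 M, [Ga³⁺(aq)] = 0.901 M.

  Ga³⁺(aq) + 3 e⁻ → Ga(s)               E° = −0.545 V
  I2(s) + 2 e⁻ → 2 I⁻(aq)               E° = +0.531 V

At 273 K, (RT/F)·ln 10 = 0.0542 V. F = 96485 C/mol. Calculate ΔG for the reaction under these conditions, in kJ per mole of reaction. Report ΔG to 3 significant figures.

E°cell = +0.531 − (−0.545) = +1.076 V; the balanced reaction transfers n = 6 electrons.
Q = [I⁻(aq)]^6·[Ga³⁺(aq)]^2 = 69.6, so log Q = 1.843 and E = +1.076 − (0.0542/6)(1.843) = +1.0594 V.
Finally ΔG = −nFE = −(6)(96485 C/mol)(+1.0594 V) = −613 kJ/mol.

−613 kJ/mol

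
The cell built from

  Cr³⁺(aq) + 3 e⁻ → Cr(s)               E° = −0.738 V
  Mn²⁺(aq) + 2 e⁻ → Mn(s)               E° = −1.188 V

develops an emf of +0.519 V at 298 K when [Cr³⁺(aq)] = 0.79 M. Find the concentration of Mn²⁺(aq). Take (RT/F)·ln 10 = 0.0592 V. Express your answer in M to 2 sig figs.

The Cr³⁺/Cr couple has the larger reduction potential, so it is the cathode: E°cell = −0.738 − (−1.188) = +0.450 V and n = 6.
Rearranging E = E° − (0.0592/n)·log Q gives log Q = 6(+0.450 − (+0.519))/0.0592 = −6.993.
The balanced reaction is 2 Cr³⁺(aq) + 3 Mn(s) → 2 Cr(s) + 3 Mn²⁺(aq), so Q = [Mn²⁺(aq)]^3 / [Cr³⁺(aq)]^2.
Substituting the known concentrations and solving, log [Mn²⁺(aq)] = −2.399 and [Mn²⁺(aq)] = 0.0040 M.

0.0040 M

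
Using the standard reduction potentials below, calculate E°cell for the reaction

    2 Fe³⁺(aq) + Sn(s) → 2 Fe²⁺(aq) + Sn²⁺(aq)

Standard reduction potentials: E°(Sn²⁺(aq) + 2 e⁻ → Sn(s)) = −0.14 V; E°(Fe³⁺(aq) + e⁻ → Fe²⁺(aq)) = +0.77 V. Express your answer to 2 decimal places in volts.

Fe³⁺(aq) gains electrons, so the Fe³⁺/Fe²⁺ couple is the cathode; the Sn²⁺/Sn couple is the anode.
E°cell = E°(cathode) − E°(anode) = +0.77 − (−0.14) = +0.91 V.

+0.91 V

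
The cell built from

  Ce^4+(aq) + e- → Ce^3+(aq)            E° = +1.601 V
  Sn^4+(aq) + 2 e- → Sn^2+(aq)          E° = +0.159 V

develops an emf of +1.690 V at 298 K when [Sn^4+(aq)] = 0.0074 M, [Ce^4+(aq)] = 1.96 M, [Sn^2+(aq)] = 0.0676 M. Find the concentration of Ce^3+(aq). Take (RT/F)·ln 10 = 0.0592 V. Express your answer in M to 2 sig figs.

0.00038 M

The Ce⁴⁺/Ce³⁺ couple has the larger reduction potential, so it is the cathode: E°cell = +1.601 − (+0.159) = +1.442 V and n = 2.
Rearranging E = E° − (0.0592/n)·log Q gives log Q = 2(+1.442 − (+1.690))/0.0592 = −8.378.
Balancing electrons gives 2 Ce^4+(aq) + Sn^2+(aq) → 2 Ce^3+(aq) + Sn^4+(aq); thus Q = ([Ce^3+(aq)]^2·[Sn^4+(aq)]) / ([Ce^4+(aq)]^2·[Sn^2+(aq)]).
Solving for the unknown gives log [Ce^3+(aq)] = −3.416, so [Ce^3+(aq)] ≈ 0.00038 M.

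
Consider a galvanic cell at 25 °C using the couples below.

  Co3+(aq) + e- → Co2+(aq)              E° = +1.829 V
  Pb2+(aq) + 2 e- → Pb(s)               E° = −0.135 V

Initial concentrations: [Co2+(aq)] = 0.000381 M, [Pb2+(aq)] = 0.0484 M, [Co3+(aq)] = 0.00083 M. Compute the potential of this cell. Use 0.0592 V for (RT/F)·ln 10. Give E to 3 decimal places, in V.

Co³⁺/Co²⁺ is reduced (cathode, E° = +1.829 V) and Pb²⁺/Pb is oxidized (anode).
E°cell = +1.829 − (−0.135) = +1.964 V, with n = 2 electrons transferred.
Balancing gives 2 Co3+(aq) + Pb(s) → 2 Co2+(aq) + Pb2+(aq); hence Q = ([Co2+(aq)]^2·[Pb2+(aq)]) / [Co3+(aq)]^2 = 0.0102 (log Q = −1.991).
By the Nernst equation, E = +1.964 − (0.0592/2)·(−1.991) = +2.023 V.

+2.023 V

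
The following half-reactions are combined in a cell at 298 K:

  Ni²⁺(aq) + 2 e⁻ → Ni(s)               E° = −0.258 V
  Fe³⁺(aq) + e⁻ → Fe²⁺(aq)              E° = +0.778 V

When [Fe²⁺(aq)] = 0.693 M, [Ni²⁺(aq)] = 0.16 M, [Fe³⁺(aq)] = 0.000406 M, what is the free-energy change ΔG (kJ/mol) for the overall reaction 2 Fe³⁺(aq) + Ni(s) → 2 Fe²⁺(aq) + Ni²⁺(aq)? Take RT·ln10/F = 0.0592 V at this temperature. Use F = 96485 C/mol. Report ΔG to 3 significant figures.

The standard cell potential is +0.778 − (−0.258) = +1.036 V, with n = 2 electrons in the balanced equation.
Here Q = ([Fe²⁺(aq)]^2·[Ni²⁺(aq)]) / [Fe³⁺(aq)]^2 = 4.66×10^5 (log Q = 5.669), giving E = +1.036 − (0.0592/2)·(5.669) = +0.8682 V.
Then ΔG = −nFE = −2 × 96485 × +0.8682 J/mol = −168 kJ/mol.

−168 kJ/mol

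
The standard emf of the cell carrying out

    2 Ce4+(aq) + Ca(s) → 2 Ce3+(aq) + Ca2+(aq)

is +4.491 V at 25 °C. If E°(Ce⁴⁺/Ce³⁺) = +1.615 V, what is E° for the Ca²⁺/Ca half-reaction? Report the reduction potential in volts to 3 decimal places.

In the reaction as written the Ce⁴⁺/Ce³⁺ couple is reduced (cathode) and Ca²⁺/Ca is oxidized (anode), so E°cell = E°(Ce⁴⁺/Ce³⁺) − E°(Ca²⁺/Ca).
E°(Ca²⁺/Ca) = E°(cathode) − E°cell = +1.615 − (+4.491) = −2.876 V.

−2.876 V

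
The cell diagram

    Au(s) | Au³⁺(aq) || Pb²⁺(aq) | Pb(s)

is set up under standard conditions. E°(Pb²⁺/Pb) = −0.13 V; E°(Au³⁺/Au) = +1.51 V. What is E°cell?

By convention the left-hand electrode in cell notation is the anode (oxidation) and the right-hand electrode is the cathode (reduction).
E°cell = E°(right) − E°(left) = −0.13 − (+1.51) = −1.64 V.
The negative sign shows that, as written, the cell would require an external voltage to drive the reaction.

−1.64 V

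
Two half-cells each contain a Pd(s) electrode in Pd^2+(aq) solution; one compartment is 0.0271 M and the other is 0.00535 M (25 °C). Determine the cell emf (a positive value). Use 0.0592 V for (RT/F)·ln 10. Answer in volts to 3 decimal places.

For a concentration cell E°cell = 0, since both electrodes use the same couple.
The compartment with the higher Pd^2+(aq) concentration (0.0271 M) acts as the cathode; ions are reduced there and produced at the dilute (0.00535 M) anode.
With n = 2, Ecell = −(0.0592/2)·log([dilute]/[conc]) = −(0.0592/2)·log(0.00535/0.0271) = +0.021 V.

0.021 V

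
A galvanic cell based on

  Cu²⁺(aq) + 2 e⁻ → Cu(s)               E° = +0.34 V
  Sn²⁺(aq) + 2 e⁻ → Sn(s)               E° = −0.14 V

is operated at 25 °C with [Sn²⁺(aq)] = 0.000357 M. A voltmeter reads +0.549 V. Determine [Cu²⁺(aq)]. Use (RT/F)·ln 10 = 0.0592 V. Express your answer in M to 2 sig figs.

0.077 M

The Cu²⁺/Cu couple has the larger reduction potential, so it is the cathode: E°cell = +0.34 − (−0.14) = +0.48 V and n = 2.
Rearranging E = E° − (0.0592/n)·log Q gives log Q = 2(+0.48 − (+0.549))/0.0592 = −2.331.
For Cu²⁺(aq) + Sn(s) → Cu(s) + Sn²⁺(aq), the reaction quotient is Q = [Sn²⁺(aq)] / [Cu²⁺(aq)].
Substituting the known concentrations and solving, log [Cu²⁺(aq)] = −1.116 and [Cu²⁺(aq)] = 0.077 M.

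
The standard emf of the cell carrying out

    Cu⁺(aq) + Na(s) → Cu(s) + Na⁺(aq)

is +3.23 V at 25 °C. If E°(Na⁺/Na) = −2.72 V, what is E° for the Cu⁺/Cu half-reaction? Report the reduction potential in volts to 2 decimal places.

+0.51 V

In the reaction as written the Cu⁺/Cu couple is reduced (cathode) and Na⁺/Na is oxidized (anode), so E°cell = E°(Cu⁺/Cu) − E°(Na⁺/Na).
E°(Cu⁺/Cu) = E°cell + E°(anode) = +3.23 + (−2.72) = +0.51 V.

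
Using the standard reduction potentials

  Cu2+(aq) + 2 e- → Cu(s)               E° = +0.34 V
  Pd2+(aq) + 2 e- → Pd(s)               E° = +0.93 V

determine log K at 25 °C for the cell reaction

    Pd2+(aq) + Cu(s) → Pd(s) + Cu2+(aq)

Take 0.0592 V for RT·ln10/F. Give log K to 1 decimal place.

The Pd²⁺/Pd couple is reduced (cathode); E°cell = +0.93 − (+0.34) = +0.59 V with n = 2.
At equilibrium E = 0, so log K = nE°cell / 0.0592 = (2)(+0.59) / 0.0592 = 19.9.

log K = 19.9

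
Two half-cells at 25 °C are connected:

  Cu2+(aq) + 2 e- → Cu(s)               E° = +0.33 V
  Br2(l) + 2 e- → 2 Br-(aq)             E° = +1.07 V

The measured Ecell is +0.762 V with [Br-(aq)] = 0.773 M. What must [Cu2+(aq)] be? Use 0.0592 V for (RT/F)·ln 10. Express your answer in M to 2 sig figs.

0.30 M

The Br₂/Br⁻ couple has the larger reduction potential, so it is the cathode: E°cell = +1.07 − (+0.33) = +0.74 V and n = 2.
From the Nernst equation, log Q = n(E° − E)/0.0592 = 2·(+0.74 − (+0.762))/0.0592 = −0.743.
For Br2(l) + Cu(s) → 2 Br-(aq) + Cu2+(aq), the reaction quotient is Q = [Br-(aq)]^2·[Cu2+(aq)].
Solving for the unknown gives log [Cu2+(aq)] = −0.519, so [Cu2+(aq)] ≈ 0.30 M.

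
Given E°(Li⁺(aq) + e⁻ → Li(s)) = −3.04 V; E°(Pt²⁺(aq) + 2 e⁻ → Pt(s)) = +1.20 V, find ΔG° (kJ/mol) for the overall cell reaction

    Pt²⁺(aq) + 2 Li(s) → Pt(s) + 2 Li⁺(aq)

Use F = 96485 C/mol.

−818 kJ/mol

In the reaction as written Pt²⁺(aq) is reduced, so the Pt²⁺/Pt couple is the cathode and Li⁺/Li is the anode.
E°cell = +1.20 − (−3.04) = +4.24 V; balancing electrons gives n = 2.
ΔG° = −nFE°cell = −(2)(96485)(+4.24) J/mol = −818 kJ/mol.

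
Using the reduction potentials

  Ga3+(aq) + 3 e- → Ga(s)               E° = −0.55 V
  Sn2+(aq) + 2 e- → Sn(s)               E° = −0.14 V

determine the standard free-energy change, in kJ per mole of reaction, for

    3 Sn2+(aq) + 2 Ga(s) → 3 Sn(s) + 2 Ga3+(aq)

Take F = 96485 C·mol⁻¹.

−237 kJ/mol

In the reaction as written Sn2+(aq) is reduced, so the Sn²⁺/Sn couple is the cathode and Ga³⁺/Ga is the anode.
E°cell = −0.14 − (−0.55) = +0.41 V; balancing electrons gives n = 6.
ΔG° = −nFE°cell = −(6)(96485)(+0.41) J/mol = −237 kJ/mol.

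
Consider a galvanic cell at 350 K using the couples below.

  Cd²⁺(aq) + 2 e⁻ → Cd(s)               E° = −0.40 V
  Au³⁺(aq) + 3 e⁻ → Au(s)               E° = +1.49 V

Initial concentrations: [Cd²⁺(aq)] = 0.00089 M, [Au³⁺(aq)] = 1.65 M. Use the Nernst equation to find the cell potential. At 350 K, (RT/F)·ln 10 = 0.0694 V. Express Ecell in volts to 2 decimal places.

Au³⁺/Au is reduced (cathode, E° = +1.49 V) and Cd²⁺/Cd is oxidized (anode).
E°cell = +1.49 − (−0.40) = +1.89 V, with n = 6 electrons transferred.
Balancing gives 2 Au³⁺(aq) + 3 Cd(s) → 2 Au(s) + 3 Cd²⁺(aq); hence Q = [Cd²⁺(aq)]^3 / [Au³⁺(aq)]^2 = 2.59×10^−10 (log Q = −9.587).
By the Nernst equation, E = +1.89 − (0.0694/6)·(−9.587) = +2.00 V.

+2.00 V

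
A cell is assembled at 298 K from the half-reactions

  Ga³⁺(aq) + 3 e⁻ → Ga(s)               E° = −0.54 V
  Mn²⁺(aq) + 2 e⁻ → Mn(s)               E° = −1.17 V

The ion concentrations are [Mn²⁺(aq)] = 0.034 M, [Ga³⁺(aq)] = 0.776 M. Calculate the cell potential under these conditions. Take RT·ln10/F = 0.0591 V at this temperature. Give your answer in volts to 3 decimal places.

+0.671 V

Ga³⁺/Ga is reduced (cathode, E° = −0.54 V) and Mn²⁺/Mn is oxidized (anode).
E°cell = −0.54 − (−1.17) = +0.63 V, with n = 6 electrons transferred.
Balancing gives 2 Ga³⁺(aq) + 3 Mn(s) → 2 Ga(s) + 3 Mn²⁺(aq); hence Q = [Mn²⁺(aq)]^3 / [Ga³⁺(aq)]^2 = 6.53×10^−5 (log Q = −4.185).
Applying E = E° − (RT ln10/nF)·log Q gives +0.63 − (0.0591/6)(−4.185) = +0.671 V.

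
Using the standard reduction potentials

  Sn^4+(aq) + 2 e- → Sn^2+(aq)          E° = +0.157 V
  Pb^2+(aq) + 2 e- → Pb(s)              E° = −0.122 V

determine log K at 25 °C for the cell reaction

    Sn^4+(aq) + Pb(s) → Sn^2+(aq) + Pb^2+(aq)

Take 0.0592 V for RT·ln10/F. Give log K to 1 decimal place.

The Sn⁴⁺/Sn²⁺ couple is reduced (cathode); E°cell = +0.157 − (−0.122) = +0.279 V with n = 2.
At equilibrium E = 0, so log K = nE°cell / 0.0592 = (2)(+0.279) / 0.0592 = 9.4.

log K = 9.4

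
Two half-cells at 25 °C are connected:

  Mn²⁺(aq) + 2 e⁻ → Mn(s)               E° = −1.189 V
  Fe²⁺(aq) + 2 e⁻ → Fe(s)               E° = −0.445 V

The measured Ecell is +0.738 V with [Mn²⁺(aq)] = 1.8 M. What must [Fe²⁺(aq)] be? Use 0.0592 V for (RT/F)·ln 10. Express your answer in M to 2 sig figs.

With Fe²⁺/Fe at the cathode and Mn²⁺/Mn at the anode, E°cell = −0.445 − (−1.189) = +0.744 V (n = 2).
Rearranging E = E° − (0.0592/n)·log Q gives log Q = 2(+0.744 − (+0.738))/0.0592 = 0.203.
For Fe²⁺(aq) + Mn(s) → Fe(s) + Mn²⁺(aq), the reaction quotient is Q = [Mn²⁺(aq)] / [Fe²⁺(aq)].
Isolating [Fe²⁺(aq)] in Q = 10^{0.203} yields log [Fe²⁺(aq)] = 0.052, i.e. 1.1 M.

1.1 M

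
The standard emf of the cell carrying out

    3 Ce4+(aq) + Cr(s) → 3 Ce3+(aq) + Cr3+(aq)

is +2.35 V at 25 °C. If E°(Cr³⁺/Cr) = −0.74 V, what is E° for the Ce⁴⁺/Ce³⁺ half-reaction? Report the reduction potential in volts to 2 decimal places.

+1.61 V

In the reaction as written the Ce⁴⁺/Ce³⁺ couple is reduced (cathode) and Cr³⁺/Cr is oxidized (anode), so E°cell = E°(Ce⁴⁺/Ce³⁺) − E°(Cr³⁺/Cr).
E°(Ce⁴⁺/Ce³⁺) = E°cell + E°(anode) = +2.35 + (−0.74) = +1.61 V.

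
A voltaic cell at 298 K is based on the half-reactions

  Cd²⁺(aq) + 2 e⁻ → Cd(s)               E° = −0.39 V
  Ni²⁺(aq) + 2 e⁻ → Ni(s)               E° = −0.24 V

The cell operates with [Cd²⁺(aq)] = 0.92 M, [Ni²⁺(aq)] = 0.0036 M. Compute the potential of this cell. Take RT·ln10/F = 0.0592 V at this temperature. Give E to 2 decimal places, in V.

+0.08 V

Ni²⁺/Ni is reduced (cathode, E° = −0.24 V) and Cd²⁺/Cd is oxidized (anode).
E°cell = −0.24 − (−0.39) = +0.15 V, with n = 2 electrons transferred.
For the overall reaction Ni²⁺(aq) + Cd(s) → Ni(s) + Cd²⁺(aq), Q = [Cd²⁺(aq)] / [Ni²⁺(aq)] = 256, giving log Q = 2.407.
E = E° − (0.0592/n)·log Q = +0.15 − (0.0592/2)(2.407) = +0.08 V.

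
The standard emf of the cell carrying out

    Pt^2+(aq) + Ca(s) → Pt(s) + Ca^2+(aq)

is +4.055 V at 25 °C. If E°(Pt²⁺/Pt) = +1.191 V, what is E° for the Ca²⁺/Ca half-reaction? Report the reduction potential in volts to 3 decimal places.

−2.864 V

In the reaction as written the Pt²⁺/Pt couple is reduced (cathode) and Ca²⁺/Ca is oxidized (anode), so E°cell = E°(Pt²⁺/Pt) − E°(Ca²⁺/Ca).
E°(Ca²⁺/Ca) = E°(cathode) − E°cell = +1.191 − (+4.055) = −2.864 V.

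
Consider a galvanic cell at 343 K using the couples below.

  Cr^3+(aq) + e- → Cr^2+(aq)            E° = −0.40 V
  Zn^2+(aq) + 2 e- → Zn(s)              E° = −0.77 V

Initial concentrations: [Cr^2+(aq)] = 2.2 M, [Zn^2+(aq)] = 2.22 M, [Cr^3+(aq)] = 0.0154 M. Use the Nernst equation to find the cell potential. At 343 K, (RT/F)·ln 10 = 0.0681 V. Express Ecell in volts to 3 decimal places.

Cr³⁺/Cr²⁺ is reduced (cathode, E° = −0.40 V) and Zn²⁺/Zn is oxidized (anode).
The standard potential is −0.40 − (−0.77) = +0.37 V and the balanced reaction transfers n = 2 electrons.
For the overall reaction 2 Cr^3+(aq) + Zn(s) → 2 Cr^2+(aq) + Zn^2+(aq), Q = ([Cr^2+(aq)]^2·[Zn^2+(aq)]) / [Cr^3+(aq)]^2 = 4.53×10^4, giving log Q = 4.656.
Applying E = E° − (RT ln10/nF)·log Q gives +0.37 − (0.0681/2)(4.656) = +0.211 V.

+0.211 V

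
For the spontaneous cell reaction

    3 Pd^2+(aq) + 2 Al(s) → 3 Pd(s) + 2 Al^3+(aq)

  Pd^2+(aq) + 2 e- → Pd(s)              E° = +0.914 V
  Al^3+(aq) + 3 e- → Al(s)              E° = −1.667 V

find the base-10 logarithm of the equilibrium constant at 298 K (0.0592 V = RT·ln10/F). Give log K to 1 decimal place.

The Pd²⁺/Pd couple is reduced (cathode); E°cell = +0.914 − (−1.667) = +2.581 V with n = 6.
At equilibrium E = 0, so log K = nE°cell / 0.0592 = (6)(+2.581) / 0.0592 = 261.6.

log K = 261.6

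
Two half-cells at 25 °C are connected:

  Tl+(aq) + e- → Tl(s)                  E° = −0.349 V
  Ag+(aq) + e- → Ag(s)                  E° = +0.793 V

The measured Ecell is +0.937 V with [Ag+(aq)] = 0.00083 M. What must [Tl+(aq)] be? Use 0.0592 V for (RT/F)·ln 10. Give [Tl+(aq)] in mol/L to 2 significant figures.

2.4 M

Ag⁺/Ag is the cathode (higher E°); E°cell = +0.793 − (−0.349) = +1.142 V with n = 1.
Since E = E° − (0.0592/n)·log Q, log Q = n(E° − E)/0.0592 = 3.463.
Balancing electrons gives Ag+(aq) + Tl(s) → Ag(s) + Tl+(aq); thus Q = [Tl+(aq)] / [Ag+(aq)].
Substituting the known concentrations and solving, log [Tl+(aq)] = 0.382 and [Tl+(aq)] = 2.4 M.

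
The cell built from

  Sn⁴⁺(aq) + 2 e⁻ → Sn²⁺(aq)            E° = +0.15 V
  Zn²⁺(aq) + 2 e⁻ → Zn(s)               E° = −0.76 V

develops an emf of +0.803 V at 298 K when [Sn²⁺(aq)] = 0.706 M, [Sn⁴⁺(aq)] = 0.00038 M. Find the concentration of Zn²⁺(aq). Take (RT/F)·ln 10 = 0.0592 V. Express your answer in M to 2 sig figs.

2.2 M

With Sn⁴⁺/Sn²⁺ at the cathode and Zn²⁺/Zn at the anode, E°cell = +0.15 − (−0.76) = +0.91 V (n = 2).
From the Nernst equation, log Q = n(E° − E)/0.0592 = 2·(+0.91 − (+0.803))/0.0592 = 3.615.
For Sn⁴⁺(aq) + Zn(s) → Sn²⁺(aq) + Zn²⁺(aq), the reaction quotient is Q = ([Sn²⁺(aq)]·[Zn²⁺(aq)]) / [Sn⁴⁺(aq)].
Isolating [Zn²⁺(aq)] in Q = 10^{3.615} yields log [Zn²⁺(aq)] = 0.346, i.e. 2.2 M.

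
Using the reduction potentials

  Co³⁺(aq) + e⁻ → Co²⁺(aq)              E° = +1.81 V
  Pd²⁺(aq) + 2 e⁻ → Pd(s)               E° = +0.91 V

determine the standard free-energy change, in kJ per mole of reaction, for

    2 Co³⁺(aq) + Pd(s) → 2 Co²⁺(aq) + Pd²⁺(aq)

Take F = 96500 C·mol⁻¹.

−174 kJ/mol

In the reaction as written Co³⁺(aq) is reduced, so the Co³⁺/Co²⁺ couple is the cathode and Pd²⁺/Pd is the anode.
E°cell = +1.81 − (+0.91) = +0.90 V; balancing electrons gives n = 2.
ΔG° = −nFE°cell = −(2)(96500)(+0.90) J/mol = −174 kJ/mol.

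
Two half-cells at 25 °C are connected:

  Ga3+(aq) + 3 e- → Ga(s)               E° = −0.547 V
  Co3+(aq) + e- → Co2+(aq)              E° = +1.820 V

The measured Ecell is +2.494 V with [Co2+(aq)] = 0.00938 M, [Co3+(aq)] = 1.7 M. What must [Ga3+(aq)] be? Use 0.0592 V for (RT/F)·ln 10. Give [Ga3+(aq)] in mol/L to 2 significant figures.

2.2 M

With Co³⁺/Co²⁺ at the cathode and Ga³⁺/Ga at the anode, E°cell = +1.820 − (−0.547) = +2.367 V (n = 3).
Since E = E° − (0.0592/n)·log Q, log Q = n(E° − E)/0.0592 = −6.436.
Balancing electrons gives 3 Co3+(aq) + Ga(s) → 3 Co2+(aq) + Ga3+(aq); thus Q = ([Co2+(aq)]^3·[Ga3+(aq)]) / [Co3+(aq)]^3.
Isolating [Ga3+(aq)] in Q = 10^{−6.436} yields log [Ga3+(aq)] = 0.339, i.e. 2.2 M.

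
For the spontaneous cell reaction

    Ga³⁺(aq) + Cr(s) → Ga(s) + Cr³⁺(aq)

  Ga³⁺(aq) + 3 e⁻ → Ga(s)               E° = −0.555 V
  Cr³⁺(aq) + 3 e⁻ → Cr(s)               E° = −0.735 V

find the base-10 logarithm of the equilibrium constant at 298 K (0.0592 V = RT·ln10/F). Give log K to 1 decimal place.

The Ga³⁺/Ga couple is reduced (cathode); E°cell = −0.555 − (−0.735) = +0.180 V with n = 3.
At equilibrium E = 0, so log K = nE°cell / 0.0592 = (3)(+0.180) / 0.0592 = 9.1.

log K = 9.1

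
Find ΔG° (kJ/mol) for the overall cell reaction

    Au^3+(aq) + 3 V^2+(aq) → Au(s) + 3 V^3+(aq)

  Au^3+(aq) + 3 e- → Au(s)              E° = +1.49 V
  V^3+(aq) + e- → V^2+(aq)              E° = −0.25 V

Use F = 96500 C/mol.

In the reaction as written Au^3+(aq) is reduced, so the Au³⁺/Au couple is the cathode and V³⁺/V²⁺ is the anode.
E°cell = +1.49 − (−0.25) = +1.74 V; balancing electrons gives n = 3.
ΔG° = −nFE°cell = −(3)(96500)(+1.74) J/mol = −504 kJ/mol.

−504 kJ/mol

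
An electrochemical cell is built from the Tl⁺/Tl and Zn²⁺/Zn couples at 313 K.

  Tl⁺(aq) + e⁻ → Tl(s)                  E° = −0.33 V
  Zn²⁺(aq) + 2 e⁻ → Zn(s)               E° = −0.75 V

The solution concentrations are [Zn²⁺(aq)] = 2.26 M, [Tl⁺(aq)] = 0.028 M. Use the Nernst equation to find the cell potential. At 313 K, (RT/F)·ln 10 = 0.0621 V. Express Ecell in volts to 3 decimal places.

Since E°(Tl⁺/Tl) > E°(Zn²⁺/Zn), Tl⁺/Tl serves as the cathode.
E°cell = −0.33 − (−0.75) = +0.42 V, with n = 2 electrons transferred.
The balanced reaction is 2 Tl⁺(aq) + Zn(s) → 2 Tl(s) + Zn²⁺(aq), so Q = [Zn²⁺(aq)] / [Tl⁺(aq)]^2 = 2.88×10^3 and log Q = 3.460.
E = E° − (0.0621/n)·log Q = +0.42 − (0.0621/2)(3.460) = +0.313 V.

+0.313 V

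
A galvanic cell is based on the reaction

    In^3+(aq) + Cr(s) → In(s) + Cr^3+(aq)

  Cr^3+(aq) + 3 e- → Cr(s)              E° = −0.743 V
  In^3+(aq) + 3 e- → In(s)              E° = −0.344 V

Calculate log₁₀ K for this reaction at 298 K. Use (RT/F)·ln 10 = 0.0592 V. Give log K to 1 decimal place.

log K = 20.2

The In³⁺/In couple is reduced (cathode); E°cell = −0.344 − (−0.743) = +0.399 V with n = 3.
At equilibrium E = 0, so log K = nE°cell / 0.0592 = (3)(+0.399) / 0.0592 = 20.2.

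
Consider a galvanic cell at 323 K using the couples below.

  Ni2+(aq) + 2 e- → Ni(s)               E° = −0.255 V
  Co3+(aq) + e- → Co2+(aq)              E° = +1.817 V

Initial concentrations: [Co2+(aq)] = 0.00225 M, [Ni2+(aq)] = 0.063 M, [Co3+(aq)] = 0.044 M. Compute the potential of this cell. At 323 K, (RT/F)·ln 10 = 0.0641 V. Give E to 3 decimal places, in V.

Since E°(Co³⁺/Co²⁺) > E°(Ni²⁺/Ni), Co³⁺/Co²⁺ serves as the cathode.
E°cell = +1.817 − (−0.255) = +2.072 V, with n = 2 electrons transferred.
The balanced reaction is 2 Co3+(aq) + Ni(s) → 2 Co2+(aq) + Ni2+(aq), so Q = ([Co2+(aq)]^2·[Ni2+(aq)]) / [Co3+(aq)]^2 = 0.000165 and log Q = −3.783.
E = E° − (0.0641/n)·log Q = +2.072 − (0.0641/2)(−3.783) = +2.193 V.

+2.193 V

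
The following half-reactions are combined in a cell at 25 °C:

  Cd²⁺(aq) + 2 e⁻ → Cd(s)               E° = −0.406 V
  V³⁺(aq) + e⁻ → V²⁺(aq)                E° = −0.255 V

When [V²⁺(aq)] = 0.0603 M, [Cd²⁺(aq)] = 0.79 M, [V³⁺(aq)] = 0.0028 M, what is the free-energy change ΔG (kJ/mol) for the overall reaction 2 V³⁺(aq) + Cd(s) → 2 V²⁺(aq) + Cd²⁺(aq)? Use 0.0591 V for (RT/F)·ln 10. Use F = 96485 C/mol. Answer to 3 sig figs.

The standard cell potential is −0.255 − (−0.406) = +0.151 V, with n = 2 electrons in the balanced equation.
Here Q = ([V²⁺(aq)]^2·[Cd²⁺(aq)]) / [V³⁺(aq)]^2 = 366 (log Q = 2.564), giving E = +0.151 − (0.0591/2)·(2.564) = +0.0752 V.
Finally ΔG = −nFE = −(2)(96485 C/mol)(+0.0752 V) = −14.5 kJ/mol.

−14.5 kJ/mol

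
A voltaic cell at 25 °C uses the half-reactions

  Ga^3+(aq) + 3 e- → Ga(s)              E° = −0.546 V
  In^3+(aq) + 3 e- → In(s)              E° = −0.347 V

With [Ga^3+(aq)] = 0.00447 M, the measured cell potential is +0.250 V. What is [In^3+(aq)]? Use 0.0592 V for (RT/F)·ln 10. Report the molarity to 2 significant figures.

With In³⁺/In at the cathode and Ga³⁺/Ga at the anode, E°cell = −0.347 − (−0.546) = +0.199 V (n = 3).
Since E = E° − (0.0592/n)·log Q, log Q = n(E° − E)/0.0592 = −2.584.
The balanced reaction is In^3+(aq) + Ga(s) → In(s) + Ga^3+(aq), so Q = [Ga^3+(aq)] / [In^3+(aq)].
Solving for the unknown gives log [In^3+(aq)] = 0.234, so [In^3+(aq)] ≈ 1.7 M.

1.7 M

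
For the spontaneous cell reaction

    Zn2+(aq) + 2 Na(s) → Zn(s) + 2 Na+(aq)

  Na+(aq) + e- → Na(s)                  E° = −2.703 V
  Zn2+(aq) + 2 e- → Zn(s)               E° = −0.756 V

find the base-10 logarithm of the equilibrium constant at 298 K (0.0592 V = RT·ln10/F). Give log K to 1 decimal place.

The Zn²⁺/Zn couple is reduced (cathode); E°cell = −0.756 − (−2.703) = +1.947 V with n = 2.
At equilibrium E = 0, so log K = nE°cell / 0.0592 = (2)(+1.947) / 0.0592 = 65.8.

log K = 65.8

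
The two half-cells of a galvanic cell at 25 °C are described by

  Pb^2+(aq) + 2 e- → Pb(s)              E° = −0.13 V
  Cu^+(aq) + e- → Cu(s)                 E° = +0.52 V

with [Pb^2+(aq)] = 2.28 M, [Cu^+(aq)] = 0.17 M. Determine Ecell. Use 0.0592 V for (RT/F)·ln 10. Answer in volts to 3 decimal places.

The Cu⁺/Cu couple has the more positive E°, so it is the cathode; Pb²⁺/Pb is the anode.
E°cell = +0.52 − (−0.13) = +0.65 V, with n = 2 electrons transferred.
The balanced reaction is 2 Cu^+(aq) + Pb(s) → 2 Cu(s) + Pb^2+(aq), so Q = [Pb^2+(aq)] / [Cu^+(aq)]^2 = 78.9 and log Q = 1.897.
By the Nernst equation, E = +0.65 − (0.0592/2)·(1.897) = +0.594 V.

+0.594 V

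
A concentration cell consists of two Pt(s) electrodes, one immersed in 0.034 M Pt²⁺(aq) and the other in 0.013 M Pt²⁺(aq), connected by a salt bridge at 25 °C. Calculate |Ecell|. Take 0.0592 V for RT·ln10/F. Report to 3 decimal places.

For a concentration cell E°cell = 0, since both electrodes use the same couple.
The compartment with the higher Pt²⁺(aq) concentration (0.034 M) acts as the cathode; ions are reduced there and produced at the dilute (0.013 M) anode.
With n = 2, Ecell = −(0.0592/2)·log([dilute]/[conc]) = −(0.0592/2)·log(0.013/0.034) = +0.012 V.

0.012 V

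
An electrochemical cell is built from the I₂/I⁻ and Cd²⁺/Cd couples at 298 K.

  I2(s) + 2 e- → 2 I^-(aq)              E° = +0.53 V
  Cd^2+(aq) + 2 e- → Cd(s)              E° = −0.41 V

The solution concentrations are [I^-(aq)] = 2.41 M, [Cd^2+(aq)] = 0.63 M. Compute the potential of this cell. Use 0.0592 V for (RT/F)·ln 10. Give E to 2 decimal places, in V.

+0.92 V

I₂/I⁻ is reduced (cathode, E° = +0.53 V) and Cd²⁺/Cd is oxidized (anode).
E°cell = E°cat − E°an = +0.53 − (−0.41) = +0.94 V; n = 2.
Balancing gives I2(s) + Cd(s) → 2 I^-(aq) + Cd^2+(aq); hence Q = [I^-(aq)]^2·[Cd^2+(aq)] = 3.66 (log Q = 0.563).
Applying E = E° − (RT ln10/nF)·log Q gives +0.94 − (0.0592/2)(0.563) = +0.92 V.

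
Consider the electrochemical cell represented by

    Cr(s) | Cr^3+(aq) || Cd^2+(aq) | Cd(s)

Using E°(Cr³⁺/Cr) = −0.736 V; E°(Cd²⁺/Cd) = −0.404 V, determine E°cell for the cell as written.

By convention the left-hand electrode in cell notation is the anode (oxidation) and the right-hand electrode is the cathode (reduction).
E°cell = E°(right) − E°(left) = −0.404 − (−0.736) = +0.332 V.

+0.332 V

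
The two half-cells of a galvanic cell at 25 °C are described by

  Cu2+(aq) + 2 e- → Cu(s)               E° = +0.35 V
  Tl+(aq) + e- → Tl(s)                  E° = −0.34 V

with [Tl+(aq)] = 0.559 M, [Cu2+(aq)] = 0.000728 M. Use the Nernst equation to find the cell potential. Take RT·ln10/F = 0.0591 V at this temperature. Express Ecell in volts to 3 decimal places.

Cu²⁺/Cu is reduced (cathode, E° = +0.35 V) and Tl⁺/Tl is oxidized (anode).
The standard potential is +0.35 − (−0.34) = +0.69 V and the balanced reaction transfers n = 2 electrons.
Balancing gives Cu2+(aq) + 2 Tl(s) → Cu(s) + 2 Tl+(aq); hence Q = [Tl+(aq)]^2 / [Cu2+(aq)] = 429 (log Q = 2.633).
By the Nernst equation, E = +0.69 − (0.0591/2)·(2.633) = +0.612 V.

+0.612 V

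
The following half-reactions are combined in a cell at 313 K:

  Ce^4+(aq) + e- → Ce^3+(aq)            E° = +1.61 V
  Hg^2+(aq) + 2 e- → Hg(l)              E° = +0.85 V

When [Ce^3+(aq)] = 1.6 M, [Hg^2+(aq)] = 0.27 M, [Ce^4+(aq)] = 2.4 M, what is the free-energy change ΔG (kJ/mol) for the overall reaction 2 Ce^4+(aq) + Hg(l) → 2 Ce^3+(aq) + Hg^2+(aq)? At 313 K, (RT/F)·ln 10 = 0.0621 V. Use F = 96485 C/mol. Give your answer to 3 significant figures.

−152 kJ/mol

The standard cell potential is +1.61 − (+0.85) = +0.76 V, with n = 2 electrons in the balanced equation.
Here Q = ([Ce^3+(aq)]^2·[Hg^2+(aq)]) / [Ce^4+(aq)]^2 = 0.12 (log Q = −0.921), giving E = +0.76 − (0.0621/2)·(−0.921) = +0.7886 V.
Finally ΔG = −nFE = −(2)(96485 C/mol)(+0.7886 V) = −152 kJ/mol.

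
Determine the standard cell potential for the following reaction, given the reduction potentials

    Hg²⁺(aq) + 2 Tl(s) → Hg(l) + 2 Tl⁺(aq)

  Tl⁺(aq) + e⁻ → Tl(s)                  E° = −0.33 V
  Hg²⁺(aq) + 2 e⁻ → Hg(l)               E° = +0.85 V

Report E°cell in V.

Hg²⁺(aq) gains electrons, so the Hg²⁺/Hg couple is the cathode; the Tl⁺/Tl couple is the anode.
E°cell = E°(cathode) − E°(anode) = +0.85 − (−0.33) = +1.18 V.

+1.18 V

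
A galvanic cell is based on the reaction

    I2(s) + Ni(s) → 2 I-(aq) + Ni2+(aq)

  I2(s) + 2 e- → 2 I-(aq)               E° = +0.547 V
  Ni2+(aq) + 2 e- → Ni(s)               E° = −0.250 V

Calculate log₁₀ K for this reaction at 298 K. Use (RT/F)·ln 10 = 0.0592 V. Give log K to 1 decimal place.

The I₂/I⁻ couple is reduced (cathode); E°cell = +0.547 − (−0.250) = +0.797 V with n = 2.
At equilibrium E = 0, so log K = nE°cell / 0.0592 = (2)(+0.797) / 0.0592 = 26.9.

log K = 26.9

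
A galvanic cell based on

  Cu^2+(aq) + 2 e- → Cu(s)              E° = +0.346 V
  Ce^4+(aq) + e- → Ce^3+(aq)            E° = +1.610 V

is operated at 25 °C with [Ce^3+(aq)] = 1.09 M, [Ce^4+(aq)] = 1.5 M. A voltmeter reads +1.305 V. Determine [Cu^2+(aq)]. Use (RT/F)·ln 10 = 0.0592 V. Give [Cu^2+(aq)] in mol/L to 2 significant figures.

0.078 M

Ce⁴⁺/Ce³⁺ is the cathode (higher E°); E°cell = +1.610 − (+0.346) = +1.264 V with n = 2.
From the Nernst equation, log Q = n(E° − E)/0.0592 = 2·(+1.264 − (+1.305))/0.0592 = −1.385.
Balancing electrons gives 2 Ce^4+(aq) + Cu(s) → 2 Ce^3+(aq) + Cu^2+(aq); thus Q = ([Ce^3+(aq)]^2·[Cu^2+(aq)]) / [Ce^4+(aq)]^2.
Isolating [Cu^2+(aq)] in Q = 10^{−1.385} yields log [Cu^2+(aq)] = −1.108, i.e. 0.078 M.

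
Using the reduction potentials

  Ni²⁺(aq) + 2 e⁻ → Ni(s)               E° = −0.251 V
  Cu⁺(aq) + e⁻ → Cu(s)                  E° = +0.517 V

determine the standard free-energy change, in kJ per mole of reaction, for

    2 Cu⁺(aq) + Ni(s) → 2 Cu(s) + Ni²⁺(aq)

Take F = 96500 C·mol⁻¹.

In the reaction as written Cu⁺(aq) is reduced, so the Cu⁺/Cu couple is the cathode and Ni²⁺/Ni is the anode.
E°cell = +0.517 − (−0.251) = +0.768 V; balancing electrons gives n = 2.
ΔG° = −nFE°cell = −(2)(96500)(+0.768) J/mol = −148 kJ/mol.

−148 kJ/mol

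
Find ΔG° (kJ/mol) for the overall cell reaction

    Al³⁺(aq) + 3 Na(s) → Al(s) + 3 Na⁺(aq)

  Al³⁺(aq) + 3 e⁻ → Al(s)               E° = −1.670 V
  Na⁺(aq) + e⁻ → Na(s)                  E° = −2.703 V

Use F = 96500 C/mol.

−299 kJ/mol

In the reaction as written Al³⁺(aq) is reduced, so the Al³⁺/Al couple is the cathode and Na⁺/Na is the anode.
E°cell = −1.670 − (−2.703) = +1.033 V; balancing electrons gives n = 3.
ΔG° = −nFE°cell = −(3)(96500)(+1.033) J/mol = −299 kJ/mol.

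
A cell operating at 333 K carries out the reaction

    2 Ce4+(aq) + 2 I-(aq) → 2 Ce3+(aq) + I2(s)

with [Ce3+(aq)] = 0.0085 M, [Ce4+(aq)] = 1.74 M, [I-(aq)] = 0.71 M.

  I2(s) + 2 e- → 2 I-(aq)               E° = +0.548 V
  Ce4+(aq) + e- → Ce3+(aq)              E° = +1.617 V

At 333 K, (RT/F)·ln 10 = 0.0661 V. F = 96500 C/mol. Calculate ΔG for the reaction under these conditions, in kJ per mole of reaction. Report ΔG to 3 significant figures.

E°cell = +1.617 − (+0.548) = +1.069 V; the balanced reaction transfers n = 2 electrons.
The reaction quotient is [Ce3+(aq)]^2 / ([Ce4+(aq)]^2·[I-(aq)]^2) = 4.73×10^−5; by Nernst, E = +1.069 − (0.0661/2)(−4.325) = +1.2119 V.
ΔG = −nFE = −(2)(96500)(+1.2119) J/mol = −234 kJ/mol.

−234 kJ/mol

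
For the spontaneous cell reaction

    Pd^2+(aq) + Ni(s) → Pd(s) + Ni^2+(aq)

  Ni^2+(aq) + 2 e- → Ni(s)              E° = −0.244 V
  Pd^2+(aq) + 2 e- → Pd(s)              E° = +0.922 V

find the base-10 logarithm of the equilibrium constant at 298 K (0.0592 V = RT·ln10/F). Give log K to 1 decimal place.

The Pd²⁺/Pd couple is reduced (cathode); E°cell = +0.922 − (−0.244) = +1.166 V with n = 2.
At equilibrium E = 0, so log K = nE°cell / 0.0592 = (2)(+1.166) / 0.0592 = 39.4.

log K = 39.4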